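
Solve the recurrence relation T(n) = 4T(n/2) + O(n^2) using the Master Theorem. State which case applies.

Master Theorem for T(n) = 4T(n/2) + O(n^2):

a = 4, b = 2, c = 2
log_b(a) = log_2(4) = 2.0000

Case 2: c = 2 = log_2(4) = 2.0000
T(n) = O(n^2 log n) = O(n^2 log n)

For T(n) = 4T(n/2) + O(n^2): log_2(4) = 2.0000. This is Case 2 of the Master Theorem (c = log_b(a), equal work at all levels), giving O(n^2 log n).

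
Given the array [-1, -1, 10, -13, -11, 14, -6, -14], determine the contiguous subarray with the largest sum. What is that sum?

Using Kadane's algorithm on [-1, -1, 10, -13, -11, 14, -6, -14]:

Scanning through the array:
Position 1 (value -1): max_ending_here = -1, max_so_far = -1
Position 2 (value 10): max_ending_here = 10, max_so_far = 10
Position 3 (value -13): max_ending_here = -3, max_so_far = 10
Position 4 (value -11): max_ending_here = -11, max_so_far = 10
Position 5 (value 14): max_ending_here = 14, max_so_far = 14
Position 6 (value -6): max_ending_here = 8, max_so_far = 14
Position 7 (value -14): max_ending_here = -6, max_so_far = 14

Maximum subarray: [14]
Maximum sum: 14

The maximum subarray is [14] with sum 14. This subarray runs from index 5 to index 5.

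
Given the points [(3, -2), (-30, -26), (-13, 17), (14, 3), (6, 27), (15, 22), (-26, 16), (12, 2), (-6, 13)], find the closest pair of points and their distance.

Computing all pairwise distances among 9 points:

d((3, -2), (-30, -26)) = 40.8044
d((3, -2), (-13, 17)) = 24.8395
d((3, -2), (14, 3)) = 12.083
d((3, -2), (6, 27)) = 29.1548
d((3, -2), (15, 22)) = 26.8328
d((3, -2), (-26, 16)) = 34.1321
d((3, -2), (12, 2)) = 9.8489
d((3, -2), (-6, 13)) = 17.4929
d((-30, -26), (-13, 17)) = 46.2385
d((-30, -26), (14, 3)) = 52.6972
d((-30, -26), (6, 27)) = 64.0703
d((-30, -26), (15, 22)) = 65.7951
d((-30, -26), (-26, 16)) = 42.19
d((-30, -26), (12, 2)) = 50.4777
d((-30, -26), (-6, 13)) = 45.793
d((-13, 17), (14, 3)) = 30.4138
d((-13, 17), (6, 27)) = 21.4709
d((-13, 17), (15, 22)) = 28.4429
d((-13, 17), (-26, 16)) = 13.0384
d((-13, 17), (12, 2)) = 29.1548
d((-13, 17), (-6, 13)) = 8.0623
d((14, 3), (6, 27)) = 25.2982
d((14, 3), (15, 22)) = 19.0263
d((14, 3), (-26, 16)) = 42.0595
d((14, 3), (12, 2)) = 2.2361 <-- minimum
d((14, 3), (-6, 13)) = 22.3607
d((6, 27), (15, 22)) = 10.2956
d((6, 27), (-26, 16)) = 33.8378
d((6, 27), (12, 2)) = 25.7099
d((6, 27), (-6, 13)) = 18.4391
d((15, 22), (-26, 16)) = 41.4367
d((15, 22), (12, 2)) = 20.2237
d((15, 22), (-6, 13)) = 22.8473
d((-26, 16), (12, 2)) = 40.4969
d((-26, 16), (-6, 13)) = 20.2237
d((12, 2), (-6, 13)) = 21.095

Closest pair: (14, 3) and (12, 2) with distance 2.2361

The closest pair is (14, 3) and (12, 2) with Euclidean distance 2.2361. For 9 points, brute-force pairwise comparison is shown above. For large n, the divide-and-conquer algorithm (sort by x, recurse on halves, check the dividing strip) achieves O(n log n).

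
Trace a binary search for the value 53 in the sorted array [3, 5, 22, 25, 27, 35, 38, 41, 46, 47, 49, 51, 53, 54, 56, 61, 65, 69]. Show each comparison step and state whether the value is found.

Binary search for 53 in [3, 5, 22, 25, 27, 35, 38, 41, 46, 47, 49, 51, 53, 54, 56, 61, 65, 69]:

lo=0, hi=17, mid=8, arr[mid]=46 -> 46 < 53, search right half
lo=9, hi=17, mid=13, arr[mid]=54 -> 54 > 53, search left half
lo=9, hi=12, mid=10, arr[mid]=49 -> 49 < 53, search right half
lo=11, hi=12, mid=11, arr[mid]=51 -> 51 < 53, search right half
lo=12, hi=12, mid=12, arr[mid]=53 -> Found target at index 12!

Binary search finds 53 at index 12 after 5 comparisons. The search repeatedly halves the search space by comparing with the middle element.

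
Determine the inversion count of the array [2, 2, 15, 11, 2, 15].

Finding inversions in [2, 2, 15, 11, 2, 15]:

(2, 3): arr[2]=15 > arr[3]=11
(2, 4): arr[2]=15 > arr[4]=2
(3, 4): arr[3]=11 > arr[4]=2

Total inversions: 3

The array has 3 inversion(s): (2,3), (2,4), (3,4). Each pair (i,j) satisfies i < j and arr[i] > arr[j].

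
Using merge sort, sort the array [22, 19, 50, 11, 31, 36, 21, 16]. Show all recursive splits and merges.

Merge sort trace:

Split: [22, 19, 50, 11, 31, 36, 21, 16] -> [22, 19, 50, 11] and [31, 36, 21, 16]
  Split: [22, 19, 50, 11] -> [22, 19] and [50, 11]
    Split: [22, 19] -> [22] and [19]
    Merge: [22] + [19] -> [19, 22]
    Split: [50, 11] -> [50] and [11]
    Merge: [50] + [11] -> [11, 50]
  Merge: [19, 22] + [11, 50] -> [11, 19, 22, 50]
  Split: [31, 36, 21, 16] -> [31, 36] and [21, 16]
    Split: [31, 36] -> [31] and [36]
    Merge: [31] + [36] -> [31, 36]
    Split: [21, 16] -> [21] and [16]
    Merge: [21] + [16] -> [16, 21]
  Merge: [31, 36] + [16, 21] -> [16, 21, 31, 36]
Merge: [11, 19, 22, 50] + [16, 21, 31, 36] -> [11, 16, 19, 21, 22, 31, 36, 50]

Final sorted array: [11, 16, 19, 21, 22, 31, 36, 50]

The merge sort proceeds by recursively splitting the array and merging sorted halves.
After all merges, the sorted array is [11, 16, 19, 21, 22, 31, 36, 50].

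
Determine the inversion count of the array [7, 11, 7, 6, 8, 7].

Finding inversions in [7, 11, 7, 6, 8, 7]:

(0, 3): arr[0]=7 > arr[3]=6
(1, 2): arr[1]=11 > arr[2]=7
(1, 3): arr[1]=11 > arr[3]=6
(1, 4): arr[1]=11 > arr[4]=8
(1, 5): arr[1]=11 > arr[5]=7
(2, 3): arr[2]=7 > arr[3]=6
(4, 5): arr[4]=8 > arr[5]=7

Total inversions: 7

The array has 7 inversion(s): (0,3), (1,2), (1,3), (1,4), (1,5), (2,3), (4,5). Each pair (i,j) satisfies i < j and arr[i] > arr[j].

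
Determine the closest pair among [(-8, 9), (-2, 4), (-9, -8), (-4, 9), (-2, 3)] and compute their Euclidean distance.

Computing all pairwise distances among 5 points:

d((-8, 9), (-2, 4)) = 7.8102
d((-8, 9), (-9, -8)) = 17.0294
d((-8, 9), (-4, 9)) = 4.0
d((-8, 9), (-2, 3)) = 8.4853
d((-2, 4), (-9, -8)) = 13.8924
d((-2, 4), (-4, 9)) = 5.3852
d((-2, 4), (-2, 3)) = 1.0 <-- minimum
d((-9, -8), (-4, 9)) = 17.72
d((-9, -8), (-2, 3)) = 13.0384
d((-4, 9), (-2, 3)) = 6.3246

Closest pair: (-2, 4) and (-2, 3) with distance 1.0

The closest pair is (-2, 4) and (-2, 3) with Euclidean distance 1.0. For 5 points, brute-force pairwise comparison is shown above. For large n, the divide-and-conquer algorithm (sort by x, recurse on halves, check the dividing strip) achieves O(n log n).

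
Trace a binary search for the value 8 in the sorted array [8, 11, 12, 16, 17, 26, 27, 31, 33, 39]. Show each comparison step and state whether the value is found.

Binary search for 8 in [8, 11, 12, 16, 17, 26, 27, 31, 33, 39]:

lo=0, hi=9, mid=4, arr[mid]=17 -> 17 > 8, search left half
lo=0, hi=3, mid=1, arr[mid]=11 -> 11 > 8, search left half
lo=0, hi=0, mid=0, arr[mid]=8 -> Found target at index 0!

Binary search finds 8 at index 0 after 3 comparisons. The search repeatedly halves the search space by comparing with the middle element.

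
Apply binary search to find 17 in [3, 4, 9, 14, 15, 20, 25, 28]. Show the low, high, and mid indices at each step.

Binary search for 17 in [3, 4, 9, 14, 15, 20, 25, 28]:

lo=0, hi=7, mid=3, arr[mid]=14 -> 14 < 17, search right half
lo=4, hi=7, mid=5, arr[mid]=20 -> 20 > 17, search left half
lo=4, hi=4, mid=4, arr[mid]=15 -> 15 < 17, search right half
lo=5 > hi=4, target 17 not found

Binary search determines that 17 is not in the array after 3 comparisons. The search space was exhausted without finding the target.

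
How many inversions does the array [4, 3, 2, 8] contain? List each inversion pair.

Finding inversions in [4, 3, 2, 8]:

(0, 1): arr[0]=4 > arr[1]=3
(0, 2): arr[0]=4 > arr[2]=2
(1, 2): arr[1]=3 > arr[2]=2

Total inversions: 3

The array has 3 inversion(s): (0,1), (0,2), (1,2). Each pair (i,j) satisfies i < j and arr[i] > arr[j].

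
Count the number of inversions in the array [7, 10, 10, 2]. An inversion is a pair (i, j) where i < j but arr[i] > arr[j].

Finding inversions in [7, 10, 10, 2]:

(0, 3): arr[0]=7 > arr[3]=2
(1, 3): arr[1]=10 > arr[3]=2
(2, 3): arr[2]=10 > arr[3]=2

Total inversions: 3

The array has 3 inversion(s): (0,3), (1,3), (2,3). Each pair (i,j) satisfies i < j and arr[i] > arr[j].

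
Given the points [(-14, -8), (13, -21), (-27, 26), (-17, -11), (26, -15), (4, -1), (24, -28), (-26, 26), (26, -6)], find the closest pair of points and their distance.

Computing all pairwise distances among 9 points:

d((-14, -8), (13, -21)) = 29.9666
d((-14, -8), (-27, 26)) = 36.4005
d((-14, -8), (-17, -11)) = 4.2426
d((-14, -8), (26, -15)) = 40.6079
d((-14, -8), (4, -1)) = 19.3132
d((-14, -8), (24, -28)) = 42.9418
d((-14, -8), (-26, 26)) = 36.0555
d((-14, -8), (26, -6)) = 40.05
d((13, -21), (-27, 26)) = 61.7171
d((13, -21), (-17, -11)) = 31.6228
d((13, -21), (26, -15)) = 14.3178
d((13, -21), (4, -1)) = 21.9317
d((13, -21), (24, -28)) = 13.0384
d((13, -21), (-26, 26)) = 61.0737
d((13, -21), (26, -6)) = 19.8494
d((-27, 26), (-17, -11)) = 38.3275
d((-27, 26), (26, -15)) = 67.0075
d((-27, 26), (4, -1)) = 41.1096
d((-27, 26), (24, -28)) = 74.2765
d((-27, 26), (-26, 26)) = 1.0 <-- minimum
d((-27, 26), (26, -6)) = 61.9112
d((-17, -11), (26, -15)) = 43.1856
d((-17, -11), (4, -1)) = 23.2594
d((-17, -11), (24, -28)) = 44.3847
d((-17, -11), (-26, 26)) = 38.0789
d((-17, -11), (26, -6)) = 43.2897
d((26, -15), (4, -1)) = 26.0768
d((26, -15), (24, -28)) = 13.1529
d((26, -15), (-26, 26)) = 66.2193
d((26, -15), (26, -6)) = 9.0
d((4, -1), (24, -28)) = 33.6006
d((4, -1), (-26, 26)) = 40.3609
d((4, -1), (26, -6)) = 22.561
d((24, -28), (-26, 26)) = 73.5935
d((24, -28), (26, -6)) = 22.0907
d((-26, 26), (26, -6)) = 61.0574

Closest pair: (-27, 26) and (-26, 26) with distance 1.0

The closest pair is (-27, 26) and (-26, 26) with Euclidean distance 1.0. For 9 points, brute-force pairwise comparison is shown above. For large n, the divide-and-conquer algorithm (sort by x, recurse on halves, check the dividing strip) achieves O(n log n).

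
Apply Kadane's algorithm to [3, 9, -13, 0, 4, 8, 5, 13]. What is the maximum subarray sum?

Using Kadane's algorithm on [3, 9, -13, 0, 4, 8, 5, 13]:

Scanning through the array:
Position 1 (value 9): max_ending_here = 12, max_so_far = 12
Position 2 (value -13): max_ending_here = -1, max_so_far = 12
Position 3 (value 0): max_ending_here = 0, max_so_far = 12
Position 4 (value 4): max_ending_here = 4, max_so_far = 12
Position 5 (value 8): max_ending_here = 12, max_so_far = 12
Position 6 (value 5): max_ending_here = 17, max_so_far = 17
Position 7 (value 13): max_ending_here = 30, max_so_far = 30

Maximum subarray: [0, 4, 8, 5, 13]
Maximum sum: 30

The maximum subarray is [0, 4, 8, 5, 13] with sum 30. This subarray runs from index 3 to index 7.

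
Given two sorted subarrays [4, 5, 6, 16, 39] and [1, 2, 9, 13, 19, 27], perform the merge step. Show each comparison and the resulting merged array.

Merging process:

Compare 4 vs 1: take 1 from right. Merged: [1]
Compare 4 vs 2: take 2 from right. Merged: [1, 2]
Compare 4 vs 9: take 4 from left. Merged: [1, 2, 4]
Compare 5 vs 9: take 5 from left. Merged: [1, 2, 4, 5]
Compare 6 vs 9: take 6 from left. Merged: [1, 2, 4, 5, 6]
Compare 16 vs 9: take 9 from right. Merged: [1, 2, 4, 5, 6, 9]
Compare 16 vs 13: take 13 from right. Merged: [1, 2, 4, 5, 6, 9, 13]
Compare 16 vs 19: take 16 from left. Merged: [1, 2, 4, 5, 6, 9, 13, 16]
Compare 39 vs 19: take 19 from right. Merged: [1, 2, 4, 5, 6, 9, 13, 16, 19]
Compare 39 vs 27: take 27 from right. Merged: [1, 2, 4, 5, 6, 9, 13, 16, 19, 27]
Append remaining from left: [39]. Merged: [1, 2, 4, 5, 6, 9, 13, 16, 19, 27, 39]

Final merged array: [1, 2, 4, 5, 6, 9, 13, 16, 19, 27, 39]
Total comparisons: 10

The merged array is [1, 2, 4, 5, 6, 9, 13, 16, 19, 27, 39], requiring 10 comparisons. The merge step runs in O(n) time where n is the total number of elements.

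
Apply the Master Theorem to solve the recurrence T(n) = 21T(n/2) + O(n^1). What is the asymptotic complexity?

Master Theorem for T(n) = 21T(n/2) + O(n^1):

a = 21, b = 2, c = 1
log_b(a) = log_2(21) = 4.3923

Case 1: c = 1 < log_2(21) = 4.3923
T(n) = O(n^(log_2 21))

For T(n) = 21T(n/2) + O(n^1): log_2(21) = 4.3923. This is Case 1 of the Master Theorem (c < log_b(a), work dominated by leaves), giving O(n^(log_2 21)).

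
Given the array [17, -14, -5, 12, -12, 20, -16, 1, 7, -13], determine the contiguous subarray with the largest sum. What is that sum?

Using Kadane's algorithm on [17, -14, -5, 12, -12, 20, -16, 1, 7, -13]:

Scanning through the array:
Position 1 (value -14): max_ending_here = 3, max_so_far = 17
Position 2 (value -5): max_ending_here = -2, max_so_far = 17
Position 3 (value 12): max_ending_here = 12, max_so_far = 17
Position 4 (value -12): max_ending_here = 0, max_so_far = 17
Position 5 (value 20): max_ending_here = 20, max_so_far = 20
Position 6 (value -16): max_ending_here = 4, max_so_far = 20
Position 7 (value 1): max_ending_here = 5, max_so_far = 20
Position 8 (value 7): max_ending_here = 12, max_so_far = 20
Position 9 (value -13): max_ending_here = -1, max_so_far = 20

Maximum subarray: [12, -12, 20]
Maximum sum: 20

The maximum subarray is [12, -12, 20] with sum 20. This subarray runs from index 3 to index 5.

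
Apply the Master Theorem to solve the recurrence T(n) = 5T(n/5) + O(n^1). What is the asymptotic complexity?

Master Theorem for T(n) = 5T(n/5) + O(n^1):

a = 5, b = 5, c = 1
log_b(a) = log_5(5) = 1.0000

Case 2: c = 1 = log_5(5) = 1.0000
T(n) = O(n^1 log n) = O(n log n)

For T(n) = 5T(n/5) + O(n^1): log_5(5) = 1.0000. This is Case 2 of the Master Theorem (c = log_b(a), equal work at all levels), giving O(n log n).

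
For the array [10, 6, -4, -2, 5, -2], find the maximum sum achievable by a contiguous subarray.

Using Kadane's algorithm on [10, 6, -4, -2, 5, -2]:

Scanning through the array:
Position 1 (value 6): max_ending_here = 16, max_so_far = 16
Position 2 (value -4): max_ending_here = 12, max_so_far = 16
Position 3 (value -2): max_ending_here = 10, max_so_far = 16
Position 4 (value 5): max_ending_here = 15, max_so_far = 16
Position 5 (value -2): max_ending_here = 13, max_so_far = 16

Maximum subarray: [10, 6]
Maximum sum: 16

The maximum subarray is [10, 6] with sum 16. This subarray runs from index 0 to index 1.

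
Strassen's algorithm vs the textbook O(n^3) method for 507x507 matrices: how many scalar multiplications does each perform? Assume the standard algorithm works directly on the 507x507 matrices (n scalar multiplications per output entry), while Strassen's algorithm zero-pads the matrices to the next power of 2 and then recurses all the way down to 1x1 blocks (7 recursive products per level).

Matrix multiplication for 507x507 matrices:

Strassen's algorithm requires power-of-2 dimensions. Pad 507x507 to 512x512 (next power of 2).

Standard algorithm: 507^3 = 130323843 multiplications
Strassen's algorithm: 7^(log2(512)) = 7^9 = 40353607 multiplications
Savings: 130323843 - 40353607 = 89970236 multiplications

Standard: 130323843 multiplications (507^3). Strassen: 40353607 multiplications (7^9, after padding to 512x512). Strassen reduces 8 recursive multiplications to 7 at each level.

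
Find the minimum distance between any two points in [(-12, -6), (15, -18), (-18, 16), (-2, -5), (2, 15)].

Computing all pairwise distances among 5 points:

d((-12, -6), (15, -18)) = 29.5466
d((-12, -6), (-18, 16)) = 22.8035
d((-12, -6), (-2, -5)) = 10.0499 <-- minimum
d((-12, -6), (2, 15)) = 25.2389
d((15, -18), (-18, 16)) = 47.3814
d((15, -18), (-2, -5)) = 21.4009
d((15, -18), (2, 15)) = 35.4683
d((-18, 16), (-2, -5)) = 26.4008
d((-18, 16), (2, 15)) = 20.025
d((-2, -5), (2, 15)) = 20.3961

Closest pair: (-12, -6) and (-2, -5) with distance 10.0499

The closest pair is (-12, -6) and (-2, -5) with Euclidean distance 10.0499. For 5 points, brute-force pairwise comparison is shown above. For large n, the divide-and-conquer algorithm (sort by x, recurse on halves, check the dividing strip) achieves O(n log n).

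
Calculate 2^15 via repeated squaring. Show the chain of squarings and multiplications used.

Computing 2^15 by squaring (build up from 2^1; each line after the first costs one multiplication):

2^1 = 2
2^2 = (2^1)^2 = 2^2 = 4
2^3 = 2 * 2^2 = 2 * 4 = 8
2^6 = (2^3)^2 = 8^2 = 64
2^7 = 2 * 2^6 = 2 * 64 = 128
2^14 = (2^7)^2 = 128^2 = 16384
2^15 = 2 * 2^14 = 2 * 16384 = 32768

Result: 32768
Multiplications needed: 6 (6 lines after 2^1)

2^15 = 32768. Using exponentiation by squaring, this requires 6 multiplications. The key idea: if the exponent is even, square the half-power; if odd, multiply by the base once.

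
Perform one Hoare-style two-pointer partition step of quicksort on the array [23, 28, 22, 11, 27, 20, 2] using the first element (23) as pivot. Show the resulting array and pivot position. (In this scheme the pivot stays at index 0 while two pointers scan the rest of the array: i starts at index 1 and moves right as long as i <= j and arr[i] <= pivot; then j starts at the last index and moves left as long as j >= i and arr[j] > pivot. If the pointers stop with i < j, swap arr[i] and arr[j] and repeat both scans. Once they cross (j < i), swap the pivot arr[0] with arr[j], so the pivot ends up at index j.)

Hoare-style two-pointer partition with pivot = 23:

Initial array: [23, 28, 22, 11, 27, 20, 2]

Pointers start at i = 1, j = 6.
i stops at index 1 (arr[1]=28 > 23), j stops at index 6 (arr[6]=2 <= 23): swap arr[1] and arr[6], array becomes [23, 2, 22, 11, 27, 20, 28]
i stops at index 4 (arr[4]=27 > 23), j stops at index 5 (arr[5]=20 <= 23): swap arr[4] and arr[5], array becomes [23, 2, 22, 11, 20, 27, 28]
i ends at 5, j ends at 4: the pointers have crossed (j < i), so scanning stops.

Swap pivot arr[0] with arr[4] to place pivot at position 4: [20, 2, 22, 11, 23, 27, 28]
Pivot position: 4

After partitioning with pivot 23, the array becomes [20, 2, 22, 11, 23, 27, 28]. The pivot is placed at index 4. All elements to the left of the pivot are <= 23, and all elements to the right are > 23.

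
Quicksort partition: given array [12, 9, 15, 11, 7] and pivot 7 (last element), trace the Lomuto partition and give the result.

Lomuto partition with pivot = 7:

Initial array: [12, 9, 15, 11, 7]

arr[0]=12 > 7: no swap
arr[1]=9 > 7: no swap
arr[2]=15 > 7: no swap
arr[3]=11 > 7: no swap

Place pivot at position 0: [7, 9, 15, 11, 12]
Pivot position: 0

After partitioning with pivot 7, the array becomes [7, 9, 15, 11, 12]. The pivot is placed at index 0. All elements to the left of the pivot are <= 7, and all elements to the right are > 7.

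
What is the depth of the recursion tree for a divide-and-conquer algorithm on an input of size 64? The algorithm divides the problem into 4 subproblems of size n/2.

For divide and conquer with division factor 2:

Problem sizes at each level:
Level 0: 64
Level 1: 32
Level 2: 16
Level 3: 8
Level 4: 4
Level 5: 2
Level 6: 1

The root is level 0 and the size-1 base case is level 6 (the tree spans levels 0 through 6, i.e. 7 levels counting the root), so the depth is the number of divisions: log_2(64) = 6

The recursion tree depth is log_2(64) = 6. At each level, the problem size is divided by 2, so it takes 6 divisions to reduce to a base case of size 1. The algorithm makes 4 recursive calls at each level.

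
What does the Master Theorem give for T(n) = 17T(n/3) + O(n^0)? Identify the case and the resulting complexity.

Master Theorem for T(n) = 17T(n/3) + O(n^0):

a = 17, b = 3, c = 0
log_b(a) = log_3(17) = 2.5789

Case 1: c = 0 < log_3(17) = 2.5789
T(n) = O(n^(log_3 17))

For T(n) = 17T(n/3) + O(n^0): log_3(17) = 2.5789. This is Case 1 of the Master Theorem (c < log_b(a), work dominated by leaves), giving O(n^(log_3 17)).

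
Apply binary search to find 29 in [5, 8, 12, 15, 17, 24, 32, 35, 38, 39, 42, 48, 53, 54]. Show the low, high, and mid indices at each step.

Binary search for 29 in [5, 8, 12, 15, 17, 24, 32, 35, 38, 39, 42, 48, 53, 54]:

lo=0, hi=13, mid=6, arr[mid]=32 -> 32 > 29, search left half
lo=0, hi=5, mid=2, arr[mid]=12 -> 12 < 29, search right half
lo=3, hi=5, mid=4, arr[mid]=17 -> 17 < 29, search right half
lo=5, hi=5, mid=5, arr[mid]=24 -> 24 < 29, search right half
lo=6 > hi=5, target 29 not found

Binary search determines that 29 is not in the array after 4 comparisons. The search space was exhausted without finding the target.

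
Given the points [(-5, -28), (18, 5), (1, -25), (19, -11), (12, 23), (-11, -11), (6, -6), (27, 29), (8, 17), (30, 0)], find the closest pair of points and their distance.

Computing all pairwise distances among 10 points:

d((-5, -28), (18, 5)) = 40.2244
d((-5, -28), (1, -25)) = 6.7082 <-- minimum
d((-5, -28), (19, -11)) = 29.4109
d((-5, -28), (12, 23)) = 53.7587
d((-5, -28), (-11, -11)) = 18.0278
d((-5, -28), (6, -6)) = 24.5967
d((-5, -28), (27, 29)) = 65.3682
d((-5, -28), (8, 17)) = 46.8402
d((-5, -28), (30, 0)) = 44.8219
d((18, 5), (1, -25)) = 34.4819
d((18, 5), (19, -11)) = 16.0312
d((18, 5), (12, 23)) = 18.9737
d((18, 5), (-11, -11)) = 33.121
d((18, 5), (6, -6)) = 16.2788
d((18, 5), (27, 29)) = 25.632
d((18, 5), (8, 17)) = 15.6205
d((18, 5), (30, 0)) = 13.0
d((1, -25), (19, -11)) = 22.8035
d((1, -25), (12, 23)) = 49.2443
d((1, -25), (-11, -11)) = 18.4391
d((1, -25), (6, -6)) = 19.6469
d((1, -25), (27, 29)) = 59.9333
d((1, -25), (8, 17)) = 42.5793
d((1, -25), (30, 0)) = 38.2884
d((19, -11), (12, 23)) = 34.7131
d((19, -11), (-11, -11)) = 30.0
d((19, -11), (6, -6)) = 13.9284
d((19, -11), (27, 29)) = 40.7922
d((19, -11), (8, 17)) = 30.0832
d((19, -11), (30, 0)) = 15.5563
d((12, 23), (-11, -11)) = 41.0488
d((12, 23), (6, -6)) = 29.6142
d((12, 23), (27, 29)) = 16.1555
d((12, 23), (8, 17)) = 7.2111
d((12, 23), (30, 0)) = 29.2062
d((-11, -11), (6, -6)) = 17.72
d((-11, -11), (27, 29)) = 55.1725
d((-11, -11), (8, 17)) = 33.8378
d((-11, -11), (30, 0)) = 42.45
d((6, -6), (27, 29)) = 40.8167
d((6, -6), (8, 17)) = 23.0868
d((6, -6), (30, 0)) = 24.7386
d((27, 29), (8, 17)) = 22.4722
d((27, 29), (30, 0)) = 29.1548
d((8, 17), (30, 0)) = 27.8029

Closest pair: (-5, -28) and (1, -25) with distance 6.7082

The closest pair is (-5, -28) and (1, -25) with Euclidean distance 6.7082. For 10 points, brute-force pairwise comparison is shown above. For large n, the divide-and-conquer algorithm (sort by x, recurse on halves, check the dividing strip) achieves O(n log n).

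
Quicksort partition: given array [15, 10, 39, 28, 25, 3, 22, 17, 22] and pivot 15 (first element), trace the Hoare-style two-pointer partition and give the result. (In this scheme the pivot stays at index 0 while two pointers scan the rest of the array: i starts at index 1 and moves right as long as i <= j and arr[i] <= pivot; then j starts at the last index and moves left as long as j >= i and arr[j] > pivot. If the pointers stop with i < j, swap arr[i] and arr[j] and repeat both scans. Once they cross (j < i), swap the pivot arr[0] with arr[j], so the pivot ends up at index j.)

Hoare-style two-pointer partition with pivot = 15:

Initial array: [15, 10, 39, 28, 25, 3, 22, 17, 22]

Pointers start at i = 1, j = 8.
i stops at index 2 (arr[2]=39 > 15), j stops at index 5 (arr[5]=3 <= 15): swap arr[2] and arr[5], array becomes [15, 10, 3, 28, 25, 39, 22, 17, 22]
i ends at 3, j ends at 2: the pointers have crossed (j < i), so scanning stops.

Swap pivot arr[0] with arr[2] to place pivot at position 2: [3, 10, 15, 28, 25, 39, 22, 17, 22]
Pivot position: 2

After partitioning with pivot 15, the array becomes [3, 10, 15, 28, 25, 39, 22, 17, 22]. The pivot is placed at index 2. All elements to the left of the pivot are <= 15, and all elements to the right are > 15.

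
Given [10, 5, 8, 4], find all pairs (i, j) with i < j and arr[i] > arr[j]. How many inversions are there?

Finding inversions in [10, 5, 8, 4]:

(0, 1): arr[0]=10 > arr[1]=5
(0, 2): arr[0]=10 > arr[2]=8
(0, 3): arr[0]=10 > arr[3]=4
(1, 3): arr[1]=5 > arr[3]=4
(2, 3): arr[2]=8 > arr[3]=4

Total inversions: 5

The array has 5 inversion(s): (0,1), (0,2), (0,3), (1,3), (2,3). Each pair (i,j) satisfies i < j and arr[i] > arr[j].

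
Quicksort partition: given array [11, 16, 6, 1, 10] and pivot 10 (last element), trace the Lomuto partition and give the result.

Lomuto partition with pivot = 10:

Initial array: [11, 16, 6, 1, 10]

arr[0]=11 > 10: no swap
arr[1]=16 > 10: no swap
arr[2]=6 <= 10: swap with position 0, array becomes [6, 16, 11, 1, 10]
arr[3]=1 <= 10: swap with position 1, array becomes [6, 1, 11, 16, 10]

Place pivot at position 2: [6, 1, 10, 16, 11]
Pivot position: 2

After partitioning with pivot 10, the array becomes [6, 1, 10, 16, 11]. The pivot is placed at index 2. All elements to the left of the pivot are <= 10, and all elements to the right are > 10.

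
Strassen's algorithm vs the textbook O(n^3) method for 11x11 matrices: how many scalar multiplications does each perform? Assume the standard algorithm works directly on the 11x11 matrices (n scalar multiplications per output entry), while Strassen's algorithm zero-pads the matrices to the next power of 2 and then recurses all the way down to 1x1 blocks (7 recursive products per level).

Matrix multiplication for 11x11 matrices:

Strassen's algorithm requires power-of-2 dimensions. Pad 11x11 to 16x16 (next power of 2).

Standard algorithm: 11^3 = 1331 multiplications
Strassen's algorithm: 7^(log2(16)) = 7^4 = 2401 multiplications
Difference: 1331 - 2401 = -1070 (Strassen uses MORE here due to padding overhead — for small or just-over-power-of-2 n, padding can outweigh the per-level savings)

Standard: 1331 multiplications (11^3). Strassen: 2401 multiplications (7^4, after padding to 16x16). Strassen reduces 8 recursive multiplications to 7 at each level.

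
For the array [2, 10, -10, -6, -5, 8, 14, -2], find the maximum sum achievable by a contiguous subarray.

Using Kadane's algorithm on [2, 10, -10, -6, -5, 8, 14, -2]:

Scanning through the array:
Position 1 (value 10): max_ending_here = 12, max_so_far = 12
Position 2 (value -10): max_ending_here = 2, max_so_far = 12
Position 3 (value -6): max_ending_here = -4, max_so_far = 12
Position 4 (value -5): max_ending_here = -5, max_so_far = 12
Position 5 (value 8): max_ending_here = 8, max_so_far = 12
Position 6 (value 14): max_ending_here = 22, max_so_far = 22
Position 7 (value -2): max_ending_here = 20, max_so_far = 22

Maximum subarray: [8, 14]
Maximum sum: 22

The maximum subarray is [8, 14] with sum 22. This subarray runs from index 5 to index 6.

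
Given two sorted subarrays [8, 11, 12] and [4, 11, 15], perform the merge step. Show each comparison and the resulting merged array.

Merging process:

Compare 8 vs 4: take 4 from right. Merged: [4]
Compare 8 vs 11: take 8 from left. Merged: [4, 8]
Compare 11 vs 11: take 11 from left. Merged: [4, 8, 11]
Compare 12 vs 11: take 11 from right. Merged: [4, 8, 11, 11]
Compare 12 vs 15: take 12 from left. Merged: [4, 8, 11, 11, 12]
Append remaining from right: [15]. Merged: [4, 8, 11, 11, 12, 15]

Final merged array: [4, 8, 11, 11, 12, 15]
Total comparisons: 5

The merged array is [4, 8, 11, 11, 12, 15], requiring 5 comparisons. The merge step runs in O(n) time where n is the total number of elements.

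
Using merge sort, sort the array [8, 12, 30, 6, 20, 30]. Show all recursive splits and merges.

Merge sort trace:

Split: [8, 12, 30, 6, 20, 30] -> [8, 12, 30] and [6, 20, 30]
  Split: [8, 12, 30] -> [8] and [12, 30]
    Split: [12, 30] -> [12] and [30]
    Merge: [12] + [30] -> [12, 30]
  Merge: [8] + [12, 30] -> [8, 12, 30]
  Split: [6, 20, 30] -> [6] and [20, 30]
    Split: [20, 30] -> [20] and [30]
    Merge: [20] + [30] -> [20, 30]
  Merge: [6] + [20, 30] -> [6, 20, 30]
Merge: [8, 12, 30] + [6, 20, 30] -> [6, 8, 12, 20, 30, 30]

Final sorted array: [6, 8, 12, 20, 30, 30]

The merge sort proceeds by recursively splitting the array and merging sorted halves.
After all merges, the sorted array is [6, 8, 12, 20, 30, 30].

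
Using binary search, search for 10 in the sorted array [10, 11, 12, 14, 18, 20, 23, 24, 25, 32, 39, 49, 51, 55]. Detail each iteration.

Binary search for 10 in [10, 11, 12, 14, 18, 20, 23, 24, 25, 32, 39, 49, 51, 55]:

lo=0, hi=13, mid=6, arr[mid]=23 -> 23 > 10, search left half
lo=0, hi=5, mid=2, arr[mid]=12 -> 12 > 10, search left half
lo=0, hi=1, mid=0, arr[mid]=10 -> Found target at index 0!

Binary search finds 10 at index 0 after 3 comparisons. The search repeatedly halves the search space by comparing with the middle element.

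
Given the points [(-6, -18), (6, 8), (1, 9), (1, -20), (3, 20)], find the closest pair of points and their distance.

Computing all pairwise distances among 5 points:

d((-6, -18), (6, 8)) = 28.6356
d((-6, -18), (1, 9)) = 27.8927
d((-6, -18), (1, -20)) = 7.2801
d((-6, -18), (3, 20)) = 39.0512
d((6, 8), (1, 9)) = 5.099 <-- minimum
d((6, 8), (1, -20)) = 28.4429
d((6, 8), (3, 20)) = 12.3693
d((1, 9), (1, -20)) = 29.0
d((1, 9), (3, 20)) = 11.1803
d((1, -20), (3, 20)) = 40.05

Closest pair: (6, 8) and (1, 9) with distance 5.099

The closest pair is (6, 8) and (1, 9) with Euclidean distance 5.099. For 5 points, brute-force pairwise comparison is shown above. For large n, the divide-and-conquer algorithm (sort by x, recurse on halves, check the dividing strip) achieves O(n log n).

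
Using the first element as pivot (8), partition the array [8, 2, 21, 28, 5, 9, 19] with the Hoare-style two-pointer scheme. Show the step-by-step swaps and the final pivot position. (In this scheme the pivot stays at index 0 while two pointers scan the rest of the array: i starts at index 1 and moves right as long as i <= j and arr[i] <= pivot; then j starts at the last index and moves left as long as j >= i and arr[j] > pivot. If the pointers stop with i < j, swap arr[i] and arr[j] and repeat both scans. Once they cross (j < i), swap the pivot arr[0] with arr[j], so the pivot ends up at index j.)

Hoare-style two-pointer partition with pivot = 8:

Initial array: [8, 2, 21, 28, 5, 9, 19]

Pointers start at i = 1, j = 6.
i stops at index 2 (arr[2]=21 > 8), j stops at index 4 (arr[4]=5 <= 8): swap arr[2] and arr[4], array becomes [8, 2, 5, 28, 21, 9, 19]
i ends at 3, j ends at 2: the pointers have crossed (j < i), so scanning stops.

Swap pivot arr[0] with arr[2] to place pivot at position 2: [5, 2, 8, 28, 21, 9, 19]
Pivot position: 2

After partitioning with pivot 8, the array becomes [5, 2, 8, 28, 21, 9, 19]. The pivot is placed at index 2. All elements to the left of the pivot are <= 8, and all elements to the right are > 8.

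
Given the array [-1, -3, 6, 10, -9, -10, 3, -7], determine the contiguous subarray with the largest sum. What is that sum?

Using Kadane's algorithm on [-1, -3, 6, 10, -9, -10, 3, -7]:

Scanning through the array:
Position 1 (value -3): max_ending_here = -3, max_so_far = -1
Position 2 (value 6): max_ending_here = 6, max_so_far = 6
Position 3 (value 10): max_ending_here = 16, max_so_far = 16
Position 4 (value -9): max_ending_here = 7, max_so_far = 16
Position 5 (value -10): max_ending_here = -3, max_so_far = 16
Position 6 (value 3): max_ending_here = 3, max_so_far = 16
Position 7 (value -7): max_ending_here = -4, max_so_far = 16

Maximum subarray: [6, 10]
Maximum sum: 16

The maximum subarray is [6, 10] with sum 16. This subarray runs from index 2 to index 3.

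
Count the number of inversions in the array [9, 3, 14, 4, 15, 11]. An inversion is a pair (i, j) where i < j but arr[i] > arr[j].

Finding inversions in [9, 3, 14, 4, 15, 11]:

(0, 1): arr[0]=9 > arr[1]=3
(0, 3): arr[0]=9 > arr[3]=4
(2, 3): arr[2]=14 > arr[3]=4
(2, 5): arr[2]=14 > arr[5]=11
(4, 5): arr[4]=15 > arr[5]=11

Total inversions: 5

The array has 5 inversion(s): (0,1), (0,3), (2,3), (2,5), (4,5). Each pair (i,j) satisfies i < j and arr[i] > arr[j].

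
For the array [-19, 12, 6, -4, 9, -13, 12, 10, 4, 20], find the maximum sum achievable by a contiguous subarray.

Using Kadane's algorithm on [-19, 12, 6, -4, 9, -13, 12, 10, 4, 20]:

Scanning through the array:
Position 1 (value 12): max_ending_here = 12, max_so_far = 12
Position 2 (value 6): max_ending_here = 18, max_so_far = 18
Position 3 (value -4): max_ending_here = 14, max_so_far = 18
Position 4 (value 9): max_ending_here = 23, max_so_far = 23
Position 5 (value -13): max_ending_here = 10, max_so_far = 23
Position 6 (value 12): max_ending_here = 22, max_so_far = 23
Position 7 (value 10): max_ending_here = 32, max_so_far = 32
Position 8 (value 4): max_ending_here = 36, max_so_far = 36
Position 9 (value 20): max_ending_here = 56, max_so_far = 56

Maximum subarray: [12, 6, -4, 9, -13, 12, 10, 4, 20]
Maximum sum: 56

The maximum subarray is [12, 6, -4, 9, -13, 12, 10, 4, 20] with sum 56. This subarray runs from index 1 to index 9.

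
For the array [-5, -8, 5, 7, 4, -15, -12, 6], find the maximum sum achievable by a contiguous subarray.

Using Kadane's algorithm on [-5, -8, 5, 7, 4, -15, -12, 6]:

Scanning through the array:
Position 1 (value -8): max_ending_here = -8, max_so_far = -5
Position 2 (value 5): max_ending_here = 5, max_so_far = 5
Position 3 (value 7): max_ending_here = 12, max_so_far = 12
Position 4 (value 4): max_ending_here = 16, max_so_far = 16
Position 5 (value -15): max_ending_here = 1, max_so_far = 16
Position 6 (value -12): max_ending_here = -11, max_so_far = 16
Position 7 (value 6): max_ending_here = 6, max_so_far = 16

Maximum subarray: [5, 7, 4]
Maximum sum: 16

The maximum subarray is [5, 7, 4] with sum 16. This subarray runs from index 2 to index 4.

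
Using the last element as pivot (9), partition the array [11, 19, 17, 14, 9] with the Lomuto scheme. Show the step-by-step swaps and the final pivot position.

Lomuto partition with pivot = 9:

Initial array: [11, 19, 17, 14, 9]

arr[0]=11 > 9: no swap
arr[1]=19 > 9: no swap
arr[2]=17 > 9: no swap
arr[3]=14 > 9: no swap

Place pivot at position 0: [9, 19, 17, 14, 11]
Pivot position: 0

After partitioning with pivot 9, the array becomes [9, 19, 17, 14, 11]. The pivot is placed at index 0. All elements to the left of the pivot are <= 9, and all elements to the right are > 9.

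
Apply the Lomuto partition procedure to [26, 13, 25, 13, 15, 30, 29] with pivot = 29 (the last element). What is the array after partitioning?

Lomuto partition with pivot = 29:

Initial array: [26, 13, 25, 13, 15, 30, 29]

arr[0]=26 <= 29: swap with position 0, array becomes [26, 13, 25, 13, 15, 30, 29]
arr[1]=13 <= 29: swap with position 1, array becomes [26, 13, 25, 13, 15, 30, 29]
arr[2]=25 <= 29: swap with position 2, array becomes [26, 13, 25, 13, 15, 30, 29]
arr[3]=13 <= 29: swap with position 3, array becomes [26, 13, 25, 13, 15, 30, 29]
arr[4]=15 <= 29: swap with position 4, array becomes [26, 13, 25, 13, 15, 30, 29]
arr[5]=30 > 29: no swap

Place pivot at position 5: [26, 13, 25, 13, 15, 29, 30]
Pivot position: 5

After partitioning with pivot 29, the array becomes [26, 13, 25, 13, 15, 29, 30]. The pivot is placed at index 5. All elements to the left of the pivot are <= 29, and all elements to the right are > 29.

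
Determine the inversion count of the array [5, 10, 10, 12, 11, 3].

Finding inversions in [5, 10, 10, 12, 11, 3]:

(0, 5): arr[0]=5 > arr[5]=3
(1, 5): arr[1]=10 > arr[5]=3
(2, 5): arr[2]=10 > arr[5]=3
(3, 4): arr[3]=12 > arr[4]=11
(3, 5): arr[3]=12 > arr[5]=3
(4, 5): arr[4]=11 > arr[5]=3

Total inversions: 6

The array has 6 inversion(s): (0,5), (1,5), (2,5), (3,4), (3,5), (4,5). Each pair (i,j) satisfies i < j and arr[i] > arr[j].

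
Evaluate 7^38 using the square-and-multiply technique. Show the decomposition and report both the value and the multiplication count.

Computing 7^38 by squaring (build up from 7^1; each line after the first costs one multiplication):

7^1 = 7
7^2 = (7^1)^2 = 7^2 = 49
7^4 = (7^2)^2 = 49^2 = 2401
7^8 = (7^4)^2 = 2401^2 = 5764801
7^9 = 7 * 7^8 = 7 * 5764801 = 40353607
7^18 = (7^9)^2 = 40353607^2 = 1628413597910449
7^19 = 7 * 7^18 = 7 * 1628413597910449 = 11398895185373143
7^38 = (7^19)^2 = 11398895185373143^2 = 129934811447123020117172145698449

Result: 129934811447123020117172145698449
Multiplications needed: 7 (7 lines after 7^1)

7^38 = 129934811447123020117172145698449. Using exponentiation by squaring, this requires 7 multiplications. The key idea: if the exponent is even, square the half-power; if odd, multiply by the base once.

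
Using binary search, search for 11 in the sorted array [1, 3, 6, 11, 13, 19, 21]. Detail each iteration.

Binary search for 11 in [1, 3, 6, 11, 13, 19, 21]:

lo=0, hi=6, mid=3, arr[mid]=11 -> Found target at index 3!

Binary search finds 11 at index 3 after 1 comparisons. The search repeatedly halves the search space by comparing with the middle element.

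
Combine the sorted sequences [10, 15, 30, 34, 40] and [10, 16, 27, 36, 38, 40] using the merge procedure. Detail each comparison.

Merging process:

Compare 10 vs 10: take 10 from left. Merged: [10]
Compare 15 vs 10: take 10 from right. Merged: [10, 10]
Compare 15 vs 16: take 15 from left. Merged: [10, 10, 15]
Compare 30 vs 16: take 16 from right. Merged: [10, 10, 15, 16]
Compare 30 vs 27: take 27 from right. Merged: [10, 10, 15, 16, 27]
Compare 30 vs 36: take 30 from left. Merged: [10, 10, 15, 16, 27, 30]
Compare 34 vs 36: take 34 from left. Merged: [10, 10, 15, 16, 27, 30, 34]
Compare 40 vs 36: take 36 from right. Merged: [10, 10, 15, 16, 27, 30, 34, 36]
Compare 40 vs 38: take 38 from right. Merged: [10, 10, 15, 16, 27, 30, 34, 36, 38]
Compare 40 vs 40: take 40 from left. Merged: [10, 10, 15, 16, 27, 30, 34, 36, 38, 40]
Append remaining from right: [40]. Merged: [10, 10, 15, 16, 27, 30, 34, 36, 38, 40, 40]

Final merged array: [10, 10, 15, 16, 27, 30, 34, 36, 38, 40, 40]
Total comparisons: 10

The merged array is [10, 10, 15, 16, 27, 30, 34, 36, 38, 40, 40], requiring 10 comparisons. The merge step runs in O(n) time where n is the total number of elements.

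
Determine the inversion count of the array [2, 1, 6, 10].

Finding inversions in [2, 1, 6, 10]:

(0, 1): arr[0]=2 > arr[1]=1

Total inversions: 1

The array has 1 inversion(s): (0,1). Each pair (i,j) satisfies i < j and arr[i] > arr[j].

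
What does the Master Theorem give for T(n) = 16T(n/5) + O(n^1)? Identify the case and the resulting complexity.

Master Theorem for T(n) = 16T(n/5) + O(n^1):

a = 16, b = 5, c = 1
log_b(a) = log_5(16) = 1.7227

Case 1: c = 1 < log_5(16) = 1.7227
T(n) = O(n^(log_5 16))

For T(n) = 16T(n/5) + O(n^1): log_5(16) = 1.7227. This is Case 1 of the Master Theorem (c < log_b(a), work dominated by leaves), giving O(n^(log_5 16)).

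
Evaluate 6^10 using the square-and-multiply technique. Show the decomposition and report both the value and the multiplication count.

Computing 6^10 by squaring (build up from 6^1; each line after the first costs one multiplication):

6^1 = 6
6^2 = (6^1)^2 = 6^2 = 36
6^4 = (6^2)^2 = 36^2 = 1296
6^5 = 6 * 6^4 = 6 * 1296 = 7776
6^10 = (6^5)^2 = 7776^2 = 60466176

Result: 60466176
Multiplications needed: 4 (4 lines after 6^1)

6^10 = 60466176. Using exponentiation by squaring, this requires 4 multiplications. The key idea: if the exponent is even, square the half-power; if odd, multiply by the base once.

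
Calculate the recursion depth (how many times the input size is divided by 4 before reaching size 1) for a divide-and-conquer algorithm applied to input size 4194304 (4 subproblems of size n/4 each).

For divide and conquer with division factor 4:

Problem sizes at each level:
Level 0: 4194304
Level 1: 1048576
Level 2: 262144
Level 3: 65536
Level 4: 16384
Level 5: 4096
Level 6: 1024
Level 7: 256
Level 8: 64
Level 9: 16
Level 10: 4
Level 11: 1

The root is level 0 and the size-1 base case is level 11 (the tree spans levels 0 through 11, i.e. 12 levels counting the root), so the depth is the number of divisions: log_4(4194304) = 11

The recursion tree depth is log_4(4194304) = 11. At each level, the problem size is divided by 4, so it takes 11 divisions to reduce to a base case of size 1. The algorithm makes 4 recursive calls at each level.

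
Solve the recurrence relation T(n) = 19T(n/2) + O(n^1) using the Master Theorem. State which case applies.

Master Theorem for T(n) = 19T(n/2) + O(n^1):

a = 19, b = 2, c = 1
log_b(a) = log_2(19) = 4.2479

Case 1: c = 1 < log_2(19) = 4.2479
T(n) = O(n^(log_2 19))

For T(n) = 19T(n/2) + O(n^1): log_2(19) = 4.2479. This is Case 1 of the Master Theorem (c < log_b(a), work dominated by leaves), giving O(n^(log_2 19)).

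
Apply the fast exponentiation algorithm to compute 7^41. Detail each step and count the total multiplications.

Computing 7^41 by squaring (build up from 7^1; each line after the first costs one multiplication):

7^1 = 7
7^2 = (7^1)^2 = 7^2 = 49
7^4 = (7^2)^2 = 49^2 = 2401
7^5 = 7 * 7^4 = 7 * 2401 = 16807
7^10 = (7^5)^2 = 16807^2 = 282475249
7^20 = (7^10)^2 = 282475249^2 = 79792266297612001
7^40 = (7^20)^2 = 79792266297612001^2 = 6366805760909027985741435139224001
7^41 = 7 * 7^40 = 7 * 6366805760909027985741435139224001 = 44567640326363195900190045974568007

Result: 44567640326363195900190045974568007
Multiplications needed: 7 (7 lines after 7^1)

7^41 = 44567640326363195900190045974568007. Using exponentiation by squaring, this requires 7 multiplications. The key idea: if the exponent is even, square the half-power; if odd, multiply by the base once.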